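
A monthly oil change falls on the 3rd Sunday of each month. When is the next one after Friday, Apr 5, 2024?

Apr 21, 2024

Apr 2024 starts on a Monday; its first Sunday is the 7th, so the 3rd Sunday is the 21st — Apr 21, 2024.
Apr 21, 2024 is after Apr 5, 2024, so that is the next one.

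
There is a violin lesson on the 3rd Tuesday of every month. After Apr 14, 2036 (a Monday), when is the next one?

Apr 2036 starts on a Tuesday; its first Tuesday is the 1st, so the 3rd Tuesday is the 15th — Apr 15, 2036.
Apr 15, 2036 is after Apr 14, 2036, so that is the next one.

Apr 15, 2036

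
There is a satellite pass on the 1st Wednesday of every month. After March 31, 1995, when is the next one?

March 1995 starts on a Wednesday, so its 1st Wednesday is March 1, 1995.
That is not after March 31, 1995, so look at April 1995.
April 1995 starts on a Saturday, so its 1st Wednesday is April 5, 1995 (4 days in).

April 5, 1995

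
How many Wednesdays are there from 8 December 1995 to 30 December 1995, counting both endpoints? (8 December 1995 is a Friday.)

3

8 December 1995 is a Friday; the first Wednesday on or after it is 13 December 1995 (5 days later).
From 13 December 1995 to 30 December 1995 is 30 − 13 = 17 days.
17 ÷ 7 = 2 full weeks with remainder 3, so 2 more Wednesdays after the first → 3.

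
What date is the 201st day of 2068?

July 19, 2068

January has 31 days (201 − 31 = 170 remain).
February has 29 days (170 − 29 = 141 remain).
March has 31 days (141 − 31 = 110 remain).
April has 30 days (110 − 30 = 80 remain).
May has 31 days (80 − 31 = 49 remain).
June has 30 days (49 − 30 = 19 remain).
19 into July → July 19.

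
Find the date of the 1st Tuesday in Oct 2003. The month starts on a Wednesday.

Oct 2003 begins on a Wednesday, so the first Tuesday is Oct 7 (6 days later).

Oct 7, 2003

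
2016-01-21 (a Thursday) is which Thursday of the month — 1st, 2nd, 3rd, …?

3rd

Day 21 falls in week ⌈21/7⌉ of the month.
Days 1–7 hold the 1st Thursday, 8–14 the 2nd, 15–21 the 3rd, 22–28 the 4th, 29–31 the 5th.
21 is in the range for the 3rd.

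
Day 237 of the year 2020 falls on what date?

January has 31 days (237 − 31 = 206 remain).
February has 29 days (206 − 29 = 177 remain).
March has 31 days (177 − 31 = 146 remain).
April has 30 days (146 − 30 = 116 remain).
May has 31 days (116 − 31 = 85 remain).
June has 30 days (85 − 30 = 55 remain).
July has 31 days (55 − 31 = 24 remain).
24 into August → August 24.

2020-08-24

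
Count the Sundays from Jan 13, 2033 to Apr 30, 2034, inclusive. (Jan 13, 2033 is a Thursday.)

68

Jan 13, 2033 is a Thursday; the first Sunday on or after it is Jan 16, 2033 (3 days later).
From Jan 16, 2033 to Apr 30, 2034: 349 + 120 = 469 days (rest of 2033, to Apr 30, 2034 in 2034).
469 ÷ 7 = 67 full weeks with remainder 0, so 67 more Sundays after the first → 68.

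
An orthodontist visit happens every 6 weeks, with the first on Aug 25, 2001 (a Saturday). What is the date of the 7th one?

May 4, 2002

The 7th occurrence is 6 intervals after the first: 6 × 42 = 252 days after Aug 25, 2001.
Aug has 31 days — 6 days to the end of Aug leaves 246.
Sep has 30 days (216 left).
Oct has 31 days (185 left).
Nov has 30 days (155 left).
Dec has 31 days (124 left).
Jan has 31 days (93 left).
Feb has 28 days (65 left).
Mar has 31 days (34 left).
Apr has 30 days (4 left).
4 days into May → May 4, 2002.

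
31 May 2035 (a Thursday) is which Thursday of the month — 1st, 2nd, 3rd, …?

5th

Day 31 falls in week ⌈31/7⌉ of the month.
Days 1–7 hold the 1st Thursday, 8–14 the 2nd, 15–21 the 3rd, 22–28 the 4th, 29–31 the 5th.
31 is in the range for the 5th.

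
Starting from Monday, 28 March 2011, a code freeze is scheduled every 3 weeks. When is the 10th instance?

The 10th occurrence is 9 intervals after the first: 9 × 21 = 189 days after 28 March 2011.
March has 31 days — 3 days to the end of March leaves 186.
April has 30 days (156 left).
May has 31 days (125 left).
June has 30 days (95 left).
July has 31 days (64 left).
August has 31 days (33 left).
September has 30 days (3 left).
3 days into October → 3 October 2011.

3 October 2011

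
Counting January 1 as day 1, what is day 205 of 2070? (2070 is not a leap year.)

Jul 24, 2070

Jan has 31 days (205 − 31 = 174 remain).
Feb has 28 days (174 − 28 = 146 remain).
Mar has 31 days (146 − 31 = 115 remain).
Apr has 30 days (115 − 30 = 85 remain).
May has 31 days (85 − 31 = 54 remain).
Jun has 30 days (54 − 30 = 24 remain).
24 into Jul → Jul 24.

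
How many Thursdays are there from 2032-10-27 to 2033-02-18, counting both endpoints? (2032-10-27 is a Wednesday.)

2032-10-27 is a Wednesday; the first Thursday on or after it is 2032-10-28 (1 day later).
From 2032-10-28 to 2033-02-18: 3 + 30 + 31 + 31 + 18 = 113 days (rest of October, November, December, January, February).
113 ÷ 7 = 16 full weeks with remainder 1, so 16 more Thursdays after the first → 17.

17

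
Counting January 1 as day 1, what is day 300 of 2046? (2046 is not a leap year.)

Oct 27, 2046

Jan has 31 days (300 − 31 = 269 remain).
Feb has 28 days (269 − 28 = 241 remain).
Mar has 31 days (241 − 31 = 210 remain).
Apr has 30 days (210 − 30 = 180 remain).
May has 31 days (180 − 31 = 149 remain).
Jun has 30 days (149 − 30 = 119 remain).
Jul has 31 days (119 − 31 = 88 remain).
Aug has 31 days (88 − 31 = 57 remain).
Sep has 30 days (57 − 30 = 27 remain).
27 into Oct → Oct 27.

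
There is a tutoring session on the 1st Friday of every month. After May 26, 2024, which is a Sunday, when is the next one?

June 7, 2024

May 2024 starts on a Wednesday, so its 1st Friday is May 3, 2024 (2 days in).
That is not after May 26, 2024, so look at June 2024.
June 2024 starts on a Saturday, so its 1st Friday is June 7, 2024 (6 days in).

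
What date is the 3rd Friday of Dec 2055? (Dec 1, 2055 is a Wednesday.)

Dec 17, 2055

Dec 2055 begins on a Wednesday, so the first Friday is Dec 3 (2 days later).
The 3rd Friday is 2 weeks later: 3 + 14 = 17.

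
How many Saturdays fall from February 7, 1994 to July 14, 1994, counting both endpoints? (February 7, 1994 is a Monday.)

February 7, 1994 is a Monday; the first Saturday on or after it is February 12, 1994 (5 days later).
From February 12, 1994 to July 14, 1994: 16 + 31 + 30 + 31 + 30 + 14 = 152 days (rest of February, March, April, May, June, July).
152 ÷ 7 = 21 full weeks with remainder 5, so 21 more Saturdays after the first → 22.

22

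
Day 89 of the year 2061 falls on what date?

Mar 30, 2061

Jan has 31 days (89 − 31 = 58 remain).
Feb has 28 days (58 − 28 = 30 remain).
30 into Mar → Mar 30.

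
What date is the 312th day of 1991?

1991-11-08

January has 31 days (312 − 31 = 281 remain).
February has 28 days (281 − 28 = 253 remain).
March has 31 days (253 − 31 = 222 remain).
April has 30 days (222 − 30 = 192 remain).
May has 31 days (192 − 31 = 161 remain).
June has 30 days (161 − 30 = 131 remain).
July has 31 days (131 − 31 = 100 remain).
August has 31 days (100 − 31 = 69 remain).
September has 30 days (69 − 30 = 39 remain).
October has 31 days (39 − 31 = 8 remain).
8 into November → November 8.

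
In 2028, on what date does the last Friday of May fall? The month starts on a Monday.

May 26, 2028

May 2028 begins on a Monday, so the first Friday is May 5 (4 days later).
May 2028 has 31 days. Adding weeks: 5, 12, 19, 26 — the last one ≤ 31 is the 26th.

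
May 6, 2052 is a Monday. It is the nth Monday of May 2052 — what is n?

1st

Day 6 falls in week ⌈6/7⌉ of the month.
Days 1–7 hold the 1st Monday, 8–14 the 2nd, 15–21 the 3rd, 22–28 the 4th, 29–31 the 5th.
6 is in the range for the 1st.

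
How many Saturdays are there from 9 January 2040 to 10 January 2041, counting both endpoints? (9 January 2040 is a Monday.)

52

9 January 2040 is a Monday; the first Saturday on or after it is 14 January 2040 (5 days later).
From 14 January 2040 to 10 January 2041: 352 + 10 = 362 days (rest of 2040, to 10 January 2041 in 2041).
362 ÷ 7 = 51 full weeks with remainder 5, so 51 more Saturdays after the first → 52.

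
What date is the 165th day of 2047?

June 14, 2047

January has 31 days (165 − 31 = 134 remain).
February has 28 days (134 − 28 = 106 remain).
March has 31 days (106 − 31 = 75 remain).
April has 30 days (75 − 30 = 45 remain).
May has 31 days (45 − 31 = 14 remain).
14 into June → June 14.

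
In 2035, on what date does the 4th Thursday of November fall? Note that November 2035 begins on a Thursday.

November 2035 begins on a Thursday, so the first Thursday is November 1.
The 4th Thursday is 3 weeks later: 1 + 21 = 22.

22 November 2035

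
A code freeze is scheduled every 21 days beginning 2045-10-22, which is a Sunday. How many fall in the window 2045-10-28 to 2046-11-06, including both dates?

Occurrences land 21·i days after 2045-10-22 for i = 0, 1, 2, …
2045-10-28 is 6 days after the start; 6 ÷ 21 = 0 remainder 6; since the remainder is 6, round up to i = 1. First occurrence in the window: #2 on 2045-11-12 (1×21 = 21 days in).
2046-11-06 is 380 days after the start; 380 ÷ 21 = 18 remainder 2. Last occurrence in the window: #19 on 2046-11-04.
Occurrences #2 through #19: 18 in total.

18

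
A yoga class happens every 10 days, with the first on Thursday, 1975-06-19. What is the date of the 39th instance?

1976-07-03

The 39th occurrence is 38 intervals after the first: 38 × 10 = 380 days after 1975-06-19.
June has 30 days — 11 days to the end of June leaves 369.
July has 31 days (338 left).
August has 31 days (307 left).
September has 30 days (277 left).
October has 31 days (246 left).
November has 30 days (216 left).
December has 31 days (185 left).
January has 31 days (154 left).
February has 29 days (125 left).
March has 31 days (94 left).
April has 30 days (64 left).
May has 31 days (33 left).
June has 30 days (3 left).
3 days into July → 1976-07-03.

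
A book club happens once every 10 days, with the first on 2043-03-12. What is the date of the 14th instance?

2043-07-20

The 14th occurrence is 13 intervals after the first: 13 × 10 = 130 days after 2043-03-12.
March has 31 days — 19 days to the end of March leaves 111.
April has 30 days (81 left).
May has 31 days (50 left).
June has 30 days (20 left).
20 days into July → 2043-07-20.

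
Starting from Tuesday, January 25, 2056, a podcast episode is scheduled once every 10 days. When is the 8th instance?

April 4, 2056

The 8th occurrence is 7 intervals after the first: 7 × 10 = 70 days after January 25, 2056.
January has 31 days — 6 days to the end of January leaves 64.
February has 29 days (35 left).
March has 31 days (4 left).
4 days into April → April 4, 2056.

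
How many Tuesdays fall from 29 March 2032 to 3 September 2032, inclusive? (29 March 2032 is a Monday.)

23

29 March 2032 is a Monday; the first Tuesday on or after it is 30 March 2032 (1 day later).
From 30 March 2032 to 3 September 2032: 1 + 30 + 31 + 30 + 31 + 31 + 3 = 157 days (rest of March, April, May, June, July, August, September).
157 ÷ 7 = 22 full weeks with remainder 3, so 22 more Tuesdays after the first → 23.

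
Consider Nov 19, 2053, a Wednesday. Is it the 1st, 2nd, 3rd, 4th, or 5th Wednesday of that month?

Day 19 falls in week ⌈19/7⌉ of the month.
Days 1–7 hold the 1st Wednesday, 8–14 the 2nd, 15–21 the 3rd, 22–28 the 4th, 29–31 the 5th.
19 is in the range for the 3rd.

3rd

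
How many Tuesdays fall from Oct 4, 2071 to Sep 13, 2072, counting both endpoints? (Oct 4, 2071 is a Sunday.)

Oct 4, 2071 is a Sunday; the first Tuesday on or after it is Oct 6, 2071 (2 days later).
From Oct 6, 2071 to Sep 13, 2072: 86 + 257 = 343 days (rest of 2071, to Sep 13, 2072 in 2072).
343 ÷ 7 = 49 full weeks with remainder 0, so 49 more Tuesdays after the first → 50.

50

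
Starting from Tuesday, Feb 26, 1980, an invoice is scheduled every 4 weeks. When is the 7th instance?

Aug 12, 1980

The 7th occurrence is 6 intervals after the first: 6 × 28 = 168 days after Feb 26, 1980.
Feb has 29 days — 3 days to the end of Feb leaves 165.
Mar has 31 days (134 left).
Apr has 30 days (104 left).
May has 31 days (73 left).
Jun has 30 days (43 left).
Jul has 31 days (12 left).
12 days into Aug → Aug 12, 1980.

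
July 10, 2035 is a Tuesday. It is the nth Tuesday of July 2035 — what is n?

Day 10 falls in week ⌈10/7⌉ of the month.
Days 1–7 hold the 1st Tuesday, 8–14 the 2nd, 15–21 the 3rd, 22–28 the 4th, 29–31 the 5th.
10 is in the range for the 2nd.

2nd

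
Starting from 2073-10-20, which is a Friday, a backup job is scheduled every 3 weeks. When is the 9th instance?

The 9th occurrence is 8 intervals after the first: 8 × 21 = 168 days after 2073-10-20.
October has 31 days — 11 days to the end of October leaves 157.
November has 30 days (127 left).
December has 31 days (96 left).
January has 31 days (65 left).
February has 28 days (37 left).
March has 31 days (6 left).
6 days into April → 2074-04-06.

2074-04-06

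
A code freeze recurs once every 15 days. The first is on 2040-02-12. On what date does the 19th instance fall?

The 19th occurrence is 18 intervals after the first: 18 × 15 = 270 days after 2040-02-12.
February has 29 days — 17 days to the end of February leaves 253.
March has 31 days (222 left).
April has 30 days (192 left).
May has 31 days (161 left).
June has 30 days (131 left).
July has 31 days (100 left).
August has 31 days (69 left).
September has 30 days (39 left).
October has 31 days (8 left).
8 days into November → 2040-11-08.

2040-11-08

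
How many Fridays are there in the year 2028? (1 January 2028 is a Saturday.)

52

1 January 2028 is a Saturday; the first Friday on or after it is 7 January 2028 (6 days later).
From 7 January 2028 to 31 December 2028: 24 + 29 + 31 + 30 + 31 + 30 + 31 + 31 + 30 + 31 + 30 + 31 = 359 days (rest of January, February, March, April, May, June, July, August, September, October, November, December).
359 ÷ 7 = 51 full weeks with remainder 2, so 51 more Fridays after the first → 52.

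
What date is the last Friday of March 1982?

The first Friday of March 1982 is March 5.
March 1982 has 31 days. Adding weeks: 5, 12, 19, 26 — the last one ≤ 31 is the 26th.

1982-03-26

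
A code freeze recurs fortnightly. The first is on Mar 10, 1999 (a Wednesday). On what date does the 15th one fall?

The 15th occurrence is 14 intervals after the first: 14 × 14 = 196 days after Mar 10, 1999.
Mar has 31 days — 21 days to the end of Mar leaves 175.
Apr has 30 days (145 left).
May has 31 days (114 left).
Jun has 30 days (84 left).
Jul has 31 days (53 left).
Aug has 31 days (22 left).
22 days into Sep → Sep 22, 1999.

Sep 22, 1999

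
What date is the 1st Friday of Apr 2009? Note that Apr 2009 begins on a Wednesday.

Apr 3, 2009

Apr 2009 begins on a Wednesday, so the first Friday is Apr 3 (2 days later).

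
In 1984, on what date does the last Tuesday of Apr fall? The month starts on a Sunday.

Apr 1984 begins on a Sunday, so the first Tuesday is Apr 3 (2 days later).
Apr 1984 has 30 days. Adding weeks: 3, 10, 17, 24 — the last one ≤ 30 is the 24th.

Apr 24, 1984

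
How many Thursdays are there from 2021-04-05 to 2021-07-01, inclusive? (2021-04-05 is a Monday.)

2021-04-05 is a Monday; the first Thursday on or after it is 2021-04-08 (3 days later).
From 2021-04-08 to 2021-07-01: 22 + 31 + 30 + 1 = 84 days (rest of April, May, June, July).
84 ÷ 7 = 12 full weeks with remainder 0, so 12 more Thursdays after the first → 13.

13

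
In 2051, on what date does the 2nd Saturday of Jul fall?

Jul 2051 begins on a Saturday, so the first Saturday is Jul 1.
The 2nd Saturday is 1 weeks later: 1 + 7 = 8.

Jul 8, 2051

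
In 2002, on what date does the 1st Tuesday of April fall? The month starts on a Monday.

April 2002 begins on a Monday, so the first Tuesday is April 2 (1 day later).

2 April 2002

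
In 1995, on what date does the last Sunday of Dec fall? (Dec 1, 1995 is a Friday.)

Dec 1995 begins on a Friday, so the first Sunday is Dec 3 (2 days later).
Dec 1995 has 31 days. Adding weeks: 3, 10, 17, 24, 31 — the last one ≤ 31 is the 31st.

Dec 31, 1995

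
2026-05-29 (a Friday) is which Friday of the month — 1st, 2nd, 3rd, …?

5th

Day 29 falls in week ⌈29/7⌉ of the month.
Days 1–7 hold the 1st Friday, 8–14 the 2nd, 15–21 the 3rd, 22–28 the 4th, 29–31 the 5th.
29 is in the range for the 5th.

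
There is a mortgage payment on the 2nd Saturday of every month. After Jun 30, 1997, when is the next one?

Jun 1997 starts on a Sunday; its first Saturday is the 7th, so the 2nd Saturday is the 14th — Jun 14, 1997.
That is not after Jun 30, 1997, so look at Jul 1997.
Jul 1997 starts on a Tuesday; its first Saturday is the 5th, so the 2nd Saturday is the 12th — Jul 12, 1997.

Jul 12, 1997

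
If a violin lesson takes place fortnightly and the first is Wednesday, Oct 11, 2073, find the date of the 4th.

Nov 22, 2073

The 4th occurrence is 3 intervals after the first: 3 × 14 = 42 days after Oct 11, 2073.
Oct has 31 days — 20 days to the end of Oct leaves 22.
22 days into Nov → Nov 22, 2073.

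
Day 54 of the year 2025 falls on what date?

February 23, 2025

January has 31 days (54 − 31 = 23 remain).
23 into February → February 23.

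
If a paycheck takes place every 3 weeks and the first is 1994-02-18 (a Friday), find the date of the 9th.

1994-08-05

The 9th occurrence is 8 intervals after the first: 8 × 21 = 168 days after 1994-02-18.
February has 28 days — 10 days to the end of February leaves 158.
March has 31 days (127 left).
April has 30 days (97 left).
May has 31 days (66 left).
June has 30 days (36 left).
July has 31 days (5 left).
5 days into August → 1994-08-05.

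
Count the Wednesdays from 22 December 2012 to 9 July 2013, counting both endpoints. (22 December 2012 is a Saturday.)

28

22 December 2012 is a Saturday; the first Wednesday on or after it is 26 December 2012 (4 days later).
From 26 December 2012 to 9 July 2013: 5 + 31 + 28 + 31 + 30 + 31 + 30 + 9 = 195 days (rest of December, January, February, March, April, May, June, July).
195 ÷ 7 = 27 full weeks with remainder 6, so 27 more Wednesdays after the first → 28.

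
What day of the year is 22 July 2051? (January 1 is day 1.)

Days in months before July: 31 + 28 + 31 + 30 + 31 + 30 = 181.
Plus 22 days into July → day 203.

203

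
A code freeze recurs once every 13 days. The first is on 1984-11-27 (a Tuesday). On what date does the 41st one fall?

The 41st occurrence is 40 intervals after the first: 40 × 13 = 520 days after 1984-11-27.
November has 30 days — 3 days to the end of November leaves 517.
From end of November to end of 1984 is 31 days (486 left).
1985 has 365 days (121 left).
January has 31 days (90 left).
February has 28 days (62 left).
March has 31 days (31 left).
April has 30 days (1 left).
1 day into May → 1986-05-01.

1986-05-01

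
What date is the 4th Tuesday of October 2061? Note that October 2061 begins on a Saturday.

October 2061 begins on a Saturday, so the first Tuesday is October 4 (3 days later).
The 4th Tuesday is 3 weeks later: 4 + 21 = 25.

October 25, 2061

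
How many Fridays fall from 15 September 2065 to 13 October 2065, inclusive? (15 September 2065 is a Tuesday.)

15 September 2065 is a Tuesday; the first Friday on or after it is 18 September 2065 (3 days later).
From 18 September 2065 to 13 October 2065: 12 + 13 = 25 days (rest of September, October).
25 ÷ 7 = 3 full weeks with remainder 4, so 3 more Fridays after the first → 4.

4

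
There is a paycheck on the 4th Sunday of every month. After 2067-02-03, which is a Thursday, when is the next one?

2067-02-27

February 2067 starts on a Tuesday; its first Sunday is the 6th, so the 4th Sunday is the 27th — 2067-02-27.
2067-02-27 is after 2067-02-03, so that is the next one.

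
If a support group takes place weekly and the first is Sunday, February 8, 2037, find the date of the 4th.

March 1, 2037

The 4th occurrence is 3 intervals after the first: 3 × 7 = 21 days after February 8, 2037.
February has 28 days — 20 days to the end of February leaves 1.
1 day into March → March 1, 2037.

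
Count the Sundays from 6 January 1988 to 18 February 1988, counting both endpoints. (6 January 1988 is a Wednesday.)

6 January 1988 is a Wednesday; the first Sunday on or after it is 10 January 1988 (4 days later).
From 10 January 1988 to 18 February 1988: 21 + 18 = 39 days (rest of January, February).
39 ÷ 7 = 5 full weeks with remainder 4, so 5 more Sundays after the first → 6.

6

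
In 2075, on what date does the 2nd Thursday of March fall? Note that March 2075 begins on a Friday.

2075-03-14

March 2075 begins on a Friday, so the first Thursday is March 7 (6 days later).
The 2nd Thursday is 1 weeks later: 7 + 7 = 14.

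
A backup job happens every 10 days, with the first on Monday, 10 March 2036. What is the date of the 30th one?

The 30th occurrence is 29 intervals after the first: 29 × 10 = 290 days after 10 March 2036.
March has 31 days — 21 days to the end of March leaves 269.
April has 30 days (239 left).
May has 31 days (208 left).
June has 30 days (178 left).
July has 31 days (147 left).
August has 31 days (116 left).
September has 30 days (86 left).
October has 31 days (55 left).
November has 30 days (25 left).
25 days into December → 25 December 2036.

25 December 2036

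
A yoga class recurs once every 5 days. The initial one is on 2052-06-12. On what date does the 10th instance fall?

2052-07-27

The 10th occurrence is 9 intervals after the first: 9 × 5 = 45 days after 2052-06-12.
June has 30 days — 18 days to the end of June leaves 27.
27 days into July → 2052-07-27.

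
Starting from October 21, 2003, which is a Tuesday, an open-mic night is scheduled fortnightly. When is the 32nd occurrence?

December 28, 2004

The 32nd occurrence is 31 intervals after the first: 31 × 14 = 434 days after October 21, 2003.
October has 31 days — 10 days to the end of October leaves 424.
From end of October to end of 2003 is 61 days (363 left).
January has 31 days (332 left).
February has 29 days (303 left).
March has 31 days (272 left).
April has 30 days (242 left).
May has 31 days (211 left).
June has 30 days (181 left).
July has 31 days (150 left).
August has 31 days (119 left).
September has 30 days (89 left).
October has 31 days (58 left).
November has 30 days (28 left).
28 days into December → December 28, 2004.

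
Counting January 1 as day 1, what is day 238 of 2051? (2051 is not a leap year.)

August 26, 2051

January has 31 days (238 − 31 = 207 remain).
February has 28 days (207 − 28 = 179 remain).
March has 31 days (179 − 31 = 148 remain).
April has 30 days (148 − 30 = 118 remain).
May has 31 days (118 − 31 = 87 remain).
June has 30 days (87 − 30 = 57 remain).
July has 31 days (57 − 31 = 26 remain).
26 into August → August 26.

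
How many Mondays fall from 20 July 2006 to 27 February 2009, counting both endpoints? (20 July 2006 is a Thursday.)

20 July 2006 is a Thursday; the first Monday on or after it is 24 July 2006 (4 days later).
From 24 July 2006 to 27 February 2009: 160 + 365 + 366 + 58 = 949 days (rest of 2006, 2007, 2008, to 27 February 2009 in 2009).
949 ÷ 7 = 135 full weeks with remainder 4, so 135 more Mondays after the first → 136.

136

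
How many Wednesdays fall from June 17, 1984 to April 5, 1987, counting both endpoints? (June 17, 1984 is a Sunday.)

June 17, 1984 is a Sunday; the first Wednesday on or after it is June 20, 1984 (3 days later).
From June 20, 1984 to April 5, 1987: 194 + 365 + 365 + 95 = 1019 days (rest of 1984, 1985, 1986, to April 5, 1987 in 1987).
1019 ÷ 7 = 145 full weeks with remainder 4, so 145 more Wednesdays after the first → 146.

146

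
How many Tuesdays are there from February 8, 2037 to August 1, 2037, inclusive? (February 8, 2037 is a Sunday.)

25

February 8, 2037 is a Sunday; the first Tuesday on or after it is February 10, 2037 (2 days later).
From February 10, 2037 to August 1, 2037: 18 + 31 + 30 + 31 + 30 + 31 + 1 = 172 days (rest of February, March, April, May, June, July, August).
172 ÷ 7 = 24 full weeks with remainder 4, so 24 more Tuesdays after the first → 25.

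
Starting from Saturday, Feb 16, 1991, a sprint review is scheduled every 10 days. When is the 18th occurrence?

Aug 5, 1991

The 18th occurrence is 17 intervals after the first: 17 × 10 = 170 days after Feb 16, 1991.
Feb has 28 days — 12 days to the end of Feb leaves 158.
Mar has 31 days (127 left).
Apr has 30 days (97 left).
May has 31 days (66 left).
Jun has 30 days (36 left).
Jul has 31 days (5 left).
5 days into Aug → Aug 5, 1991.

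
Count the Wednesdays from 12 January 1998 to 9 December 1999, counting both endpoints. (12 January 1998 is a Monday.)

100

12 January 1998 is a Monday; the first Wednesday on or after it is 14 January 1998 (2 days later).
From 14 January 1998 to 9 December 1999: 351 + 343 = 694 days (rest of 1998, to 9 December 1999 in 1999).
694 ÷ 7 = 99 full weeks with remainder 1, so 99 more Wednesdays after the first → 100.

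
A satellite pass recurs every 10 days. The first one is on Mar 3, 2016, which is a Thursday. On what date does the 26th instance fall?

Nov 8, 2016

The 26th occurrence is 25 intervals after the first: 25 × 10 = 250 days after Mar 3, 2016.
Mar has 31 days — 28 days to the end of Mar leaves 222.
Apr has 30 days (192 left).
May has 31 days (161 left).
Jun has 30 days (131 left).
Jul has 31 days (100 left).
Aug has 31 days (69 left).
Sep has 30 days (39 left).
Oct has 31 days (8 left).
8 days into Nov → Nov 8, 2016.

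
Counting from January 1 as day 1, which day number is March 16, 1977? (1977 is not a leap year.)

Days in months before March: 31 + 28 = 59.
Plus 16 days into March → day 75.

75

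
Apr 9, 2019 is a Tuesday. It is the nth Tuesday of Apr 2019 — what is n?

Day 9 falls in week ⌈9/7⌉ of the month.
Days 1–7 hold the 1st Tuesday, 8–14 the 2nd, 15–21 the 3rd, 22–28 the 4th, 29–31 the 5th.
9 is in the range for the 2nd.

2nd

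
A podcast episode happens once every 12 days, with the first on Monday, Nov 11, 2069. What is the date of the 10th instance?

The 10th occurrence is 9 intervals after the first: 9 × 12 = 108 days after Nov 11, 2069.
Nov has 30 days — 19 days to the end of Nov leaves 89.
Dec has 31 days (58 left).
Jan has 31 days (27 left).
27 days into Feb → Feb 27, 2070.

Feb 27, 2070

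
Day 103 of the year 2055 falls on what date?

Apr 13, 2055

Jan has 31 days (103 − 31 = 72 remain).
Feb has 28 days (72 − 28 = 44 remain).
Mar has 31 days (44 − 31 = 13 remain).
13 into Apr → Apr 13.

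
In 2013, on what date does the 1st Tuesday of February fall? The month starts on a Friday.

5 February 2013

February 2013 begins on a Friday, so the first Tuesday is February 5 (4 days later).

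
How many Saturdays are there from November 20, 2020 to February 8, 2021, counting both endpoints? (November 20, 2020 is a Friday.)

12

November 20, 2020 is a Friday; the first Saturday on or after it is November 21, 2020 (1 day later).
From November 21, 2020 to February 8, 2021: 9 + 31 + 31 + 8 = 79 days (rest of November, December, January, February).
79 ÷ 7 = 11 full weeks with remainder 2, so 11 more Saturdays after the first → 12.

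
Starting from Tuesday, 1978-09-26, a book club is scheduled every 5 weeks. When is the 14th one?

The 14th occurrence is 13 intervals after the first: 13 × 35 = 455 days after 1978-09-26.
September has 30 days — 4 days to the end of September leaves 451.
From end of September to end of 1978 is 92 days (359 left).
January has 31 days (328 left).
February has 28 days (300 left).
March has 31 days (269 left).
April has 30 days (239 left).
May has 31 days (208 left).
June has 30 days (178 left).
July has 31 days (147 left).
August has 31 days (116 left).
September has 30 days (86 left).
October has 31 days (55 left).
November has 30 days (25 left).
25 days into December → 1979-12-25.

1979-12-25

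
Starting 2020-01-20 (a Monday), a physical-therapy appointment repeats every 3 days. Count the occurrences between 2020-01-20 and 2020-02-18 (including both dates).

10

Occurrences land 3·i days after 2020-01-20 for i = 0, 1, 2, …
The window opens on the start date, so the first occurrence inside is #1 on 2020-01-20.
2020-02-18 is 29 days after the start; 29 ÷ 3 = 9 remainder 2. Last occurrence in the window: #10 on 2020-02-16.
Occurrences #1 through #10: 10 in total.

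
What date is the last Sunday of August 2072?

August 2072 begins on a Monday, so the first Sunday is August 7 (6 days later).
August 2072 has 31 days. Adding weeks: 7, 14, 21, 28 — the last one ≤ 31 is the 28th.

28 August 2072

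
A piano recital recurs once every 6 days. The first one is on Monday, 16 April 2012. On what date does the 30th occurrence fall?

7 October 2012

The 30th occurrence is 29 intervals after the first: 29 × 6 = 174 days after 16 April 2012.
April has 30 days — 14 days to the end of April leaves 160.
May has 31 days (129 left).
June has 30 days (99 left).
July has 31 days (68 left).
August has 31 days (37 left).
September has 30 days (7 left).
7 days into October → 7 October 2012.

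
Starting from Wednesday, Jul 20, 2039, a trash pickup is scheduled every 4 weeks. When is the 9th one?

The 9th occurrence is 8 intervals after the first: 8 × 28 = 224 days after Jul 20, 2039.
Jul has 31 days — 11 days to the end of Jul leaves 213.
Aug has 31 days (182 left).
Sep has 30 days (152 left).
Oct has 31 days (121 left).
Nov has 30 days (91 left).
Dec has 31 days (60 left).
Jan has 31 days (29 left).
29 days into Feb → Feb 29, 2040.

Feb 29, 2040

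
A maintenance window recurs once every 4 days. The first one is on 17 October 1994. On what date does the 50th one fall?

1 May 1995

The 50th occurrence is 49 intervals after the first: 49 × 4 = 196 days after 17 October 1994.
October has 31 days — 14 days to the end of October leaves 182.
November has 30 days (152 left).
December has 31 days (121 left).
January has 31 days (90 left).
February has 28 days (62 left).
March has 31 days (31 left).
April has 30 days (1 left).
1 day into May → 1 May 1995.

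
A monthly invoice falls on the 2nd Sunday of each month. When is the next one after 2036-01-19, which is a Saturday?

January 2036 starts on a Tuesday; its first Sunday is the 6th, so the 2nd Sunday is the 13th — 2036-01-13.
That is not after 2036-01-19, so look at February 2036.
February 2036 starts on a Friday; its first Sunday is the 3rd, so the 2nd Sunday is the 10th — 2036-02-10.

2036-02-10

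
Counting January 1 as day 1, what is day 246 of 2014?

Jan has 31 days (246 − 31 = 215 remain).
Feb has 28 days (215 − 28 = 187 remain).
Mar has 31 days (187 − 31 = 156 remain).
Apr has 30 days (156 − 30 = 126 remain).
May has 31 days (126 − 31 = 95 remain).
Jun has 30 days (95 − 30 = 65 remain).
Jul has 31 days (65 − 31 = 34 remain).
Aug has 31 days (34 − 31 = 3 remain).
3 into Sep → Sep 3.

Sep 3, 2014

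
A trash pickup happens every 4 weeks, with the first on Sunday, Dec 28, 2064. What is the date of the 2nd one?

The 2nd occurrence is 1 interval after the first: 1 × 28 = 28 days after Dec 28, 2064.
Dec has 31 days — 3 days to the end of Dec leaves 25.
25 days into Jan → Jan 25, 2065.

Jan 25, 2065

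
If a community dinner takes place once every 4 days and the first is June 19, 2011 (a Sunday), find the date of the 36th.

The 36th occurrence is 35 intervals after the first: 35 × 4 = 140 days after June 19, 2011.
June has 30 days — 11 days to the end of June leaves 129.
July has 31 days (98 left).
August has 31 days (67 left).
September has 30 days (37 left).
October has 31 days (6 left).
6 days into November → November 6, 2011.

November 6, 2011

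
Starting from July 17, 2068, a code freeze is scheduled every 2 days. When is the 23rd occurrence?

The 23rd occurrence is 22 intervals after the first: 22 × 2 = 44 days after July 17, 2068.
July has 31 days — 14 days to the end of July leaves 30.
30 days into August → August 30, 2068.

August 30, 2068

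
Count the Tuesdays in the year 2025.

January 1, 2025 is a Wednesday; the first Tuesday on or after it is January 7, 2025 (6 days later).
From January 7, 2025 to December 31, 2025: 24 + 28 + 31 + 30 + 31 + 30 + 31 + 31 + 30 + 31 + 30 + 31 = 358 days (rest of January, February, March, April, May, June, July, August, September, October, November, December).
358 ÷ 7 = 51 full weeks with remainder 1, so 51 more Tuesdays after the first → 52.

52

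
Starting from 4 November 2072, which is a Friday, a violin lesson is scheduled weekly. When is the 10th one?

6 January 2073

The 10th occurrence is 9 intervals after the first: 9 × 7 = 63 days after 4 November 2072.
November has 30 days — 26 days to the end of November leaves 37.
December has 31 days (6 left).
6 days into January → 6 January 2073.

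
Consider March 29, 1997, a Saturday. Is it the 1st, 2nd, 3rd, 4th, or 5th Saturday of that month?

5th

Day 29 falls in week ⌈29/7⌉ of the month.
Days 1–7 hold the 1st Saturday, 8–14 the 2nd, 15–21 the 3rd, 22–28 the 4th, 29–31 the 5th.
29 is in the range for the 5th.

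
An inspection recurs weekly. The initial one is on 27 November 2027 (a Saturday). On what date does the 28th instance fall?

3 June 2028

The 28th occurrence is 27 intervals after the first: 27 × 7 = 189 days after 27 November 2027.
November has 30 days — 3 days to the end of November leaves 186.
December has 31 days (155 left).
January has 31 days (124 left).
February has 29 days (95 left).
March has 31 days (64 left).
April has 30 days (34 left).
May has 31 days (3 left).
3 days into June → 3 June 2028.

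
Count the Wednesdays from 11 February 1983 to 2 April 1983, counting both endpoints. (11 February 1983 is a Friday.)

7

11 February 1983 is a Friday; the first Wednesday on or after it is 16 February 1983 (5 days later).
From 16 February 1983 to 2 April 1983: 12 + 31 + 2 = 45 days (rest of February, March, April).
45 ÷ 7 = 6 full weeks with remainder 3, so 6 more Wednesdays after the first → 7.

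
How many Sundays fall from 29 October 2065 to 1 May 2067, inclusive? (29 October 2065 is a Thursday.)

29 October 2065 is a Thursday; the first Sunday on or after it is 1 November 2065 (3 days later).
From 1 November 2065 to 1 May 2067: 60 + 365 + 121 = 546 days (rest of 2065, 2066, to 1 May 2067 in 2067).
546 ÷ 7 = 78 full weeks with remainder 0, so 78 more Sundays after the first → 79.

79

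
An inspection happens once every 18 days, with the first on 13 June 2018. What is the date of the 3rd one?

19 July 2018

The 3rd occurrence is 2 intervals after the first: 2 × 18 = 36 days after 13 June 2018.
June has 30 days — 17 days to the end of June leaves 19.
19 days into July → 19 July 2018.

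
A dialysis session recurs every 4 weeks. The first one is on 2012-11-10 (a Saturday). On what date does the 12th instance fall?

The 12th occurrence is 11 intervals after the first: 11 × 28 = 308 days after 2012-11-10.
November has 30 days — 20 days to the end of November leaves 288.
December has 31 days (257 left).
January has 31 days (226 left).
February has 28 days (198 left).
March has 31 days (167 left).
April has 30 days (137 left).
May has 31 days (106 left).
June has 30 days (76 left).
July has 31 days (45 left).
August has 31 days (14 left).
14 days into September → 2013-09-14.

2013-09-14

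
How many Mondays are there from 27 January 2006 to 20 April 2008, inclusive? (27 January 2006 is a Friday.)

27 January 2006 is a Friday; the first Monday on or after it is 30 January 2006 (3 days later).
From 30 January 2006 to 20 April 2008: 335 + 365 + 111 = 811 days (rest of 2006, 2007, to 20 April 2008 in 2008).
811 ÷ 7 = 115 full weeks with remainder 6, so 115 more Mondays after the first → 116.

116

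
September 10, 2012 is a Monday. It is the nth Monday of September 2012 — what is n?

2nd

Day 10 falls in week ⌈10/7⌉ of the month.
Days 1–7 hold the 1st Monday, 8–14 the 2nd, 15–21 the 3rd, 22–28 the 4th, 29–31 the 5th.
10 is in the range for the 2nd.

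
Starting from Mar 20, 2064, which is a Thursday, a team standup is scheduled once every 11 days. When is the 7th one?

The 7th occurrence is 6 intervals after the first: 6 × 11 = 66 days after Mar 20, 2064.
Mar has 31 days — 11 days to the end of Mar leaves 55.
Apr has 30 days (25 left).
25 days into May → May 25, 2064.

May 25, 2064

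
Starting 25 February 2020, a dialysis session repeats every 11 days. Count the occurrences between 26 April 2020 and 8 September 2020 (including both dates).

Occurrences land 11·i days after 25 February 2020 for i = 0, 1, 2, …
26 April 2020 is 61 days after the start; 61 ÷ 11 = 5 remainder 6; since the remainder is 6, round up to i = 6. First occurrence in the window: #7 on 1 May 2020 (6×11 = 66 days in).
8 September 2020 is 196 days after the start; 196 ÷ 11 = 17 remainder 9. Last occurrence in the window: #18 on 30 August 2020.
Occurrences #7 through #18: 12 in total.

12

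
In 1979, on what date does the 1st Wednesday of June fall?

June 6, 1979

June 1979 begins on a Friday, so the first Wednesday is June 6 (5 days later).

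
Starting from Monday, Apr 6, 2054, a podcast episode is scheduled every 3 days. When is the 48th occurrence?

Aug 25, 2054

The 48th occurrence is 47 intervals after the first: 47 × 3 = 141 days after Apr 6, 2054.
Apr has 30 days — 24 days to the end of Apr leaves 117.
May has 31 days (86 left).
Jun has 30 days (56 left).
Jul has 31 days (25 left).
25 days into Aug → Aug 25, 2054.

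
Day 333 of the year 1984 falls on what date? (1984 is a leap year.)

January has 31 days (333 − 31 = 302 remain).
February has 29 days (302 − 29 = 273 remain).
March has 31 days (273 − 31 = 242 remain).
April has 30 days (242 − 30 = 212 remain).
May has 31 days (212 − 31 = 181 remain).
June has 30 days (181 − 30 = 151 remain).
July has 31 days (151 − 31 = 120 remain).
August has 31 days (120 − 31 = 89 remain).
September has 30 days (89 − 30 = 59 remain).
October has 31 days (59 − 31 = 28 remain).
28 into November → November 28.

November 28, 1984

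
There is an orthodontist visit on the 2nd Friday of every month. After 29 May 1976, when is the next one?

11 June 1976

May 1976 starts on a Saturday; its first Friday is the 7th, so the 2nd Friday is the 14th — 14 May 1976.
That is not after 29 May 1976, so look at June 1976.
June 1976 starts on a Tuesday; its first Friday is the 4th, so the 2nd Friday is the 11th — 11 June 1976.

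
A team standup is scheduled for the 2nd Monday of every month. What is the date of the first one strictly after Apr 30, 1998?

May 11, 1998

Apr 1998 starts on a Wednesday; its first Monday is the 6th, so the 2nd Monday is the 13th — Apr 13, 1998.
That is not after Apr 30, 1998, so look at May 1998.
May 1998 starts on a Friday; its first Monday is the 4th, so the 2nd Monday is the 11th — May 11, 1998.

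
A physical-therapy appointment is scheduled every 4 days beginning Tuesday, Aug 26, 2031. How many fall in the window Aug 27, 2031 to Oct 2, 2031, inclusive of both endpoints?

Occurrences land 4·i days after Aug 26, 2031 for i = 0, 1, 2, …
Aug 27, 2031 is 1 day after the start; 1 ÷ 4 = 0 remainder 1; since the remainder is 1, round up to i = 1. First occurrence in the window: #2 on Aug 30, 2031 (1×4 = 4 days in).
Oct 2, 2031 is 37 days after the start; 37 ÷ 4 = 9 remainder 1. Last occurrence in the window: #10 on Oct 1, 2031.
Occurrences #2 through #10: 9 in total.

9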